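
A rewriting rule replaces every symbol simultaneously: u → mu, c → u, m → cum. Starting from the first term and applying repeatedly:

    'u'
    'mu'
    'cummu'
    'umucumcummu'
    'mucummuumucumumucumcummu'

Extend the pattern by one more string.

cummuumucumcummumucummuumucummucummuumucumumucumcummu

φ(mucummuumucumumucumcummu) expands symbol-by-symbol to cum mu u mu cum cum mu mu cum mu u mu cum mu cum mu u mu cum u mu cum cum mu; joining the 24 pieces gives the next term.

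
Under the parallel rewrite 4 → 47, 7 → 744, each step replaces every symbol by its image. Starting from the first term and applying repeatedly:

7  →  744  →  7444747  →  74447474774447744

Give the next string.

Applying the rule to each of the 17 symbols of 74447474774447744 gives the pieces 744 47 47 47 744 47 744 47 744 744 47 47 47 744 744 47 47, which concatenate to the answer.

74447474774447744477447444747477447444747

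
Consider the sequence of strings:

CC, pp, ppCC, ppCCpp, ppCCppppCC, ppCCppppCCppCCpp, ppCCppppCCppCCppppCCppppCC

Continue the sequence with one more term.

ppCCppppCCppCCppppCCppppCCppCCppppCCppCCpp

Each term (from the third on) is the previous term followed by the one before it: term 3 = pp·CC = ppCC.
The next term joins ppCCppppCCppCCppppCCppppCC and ppCCppppCCppCCpp.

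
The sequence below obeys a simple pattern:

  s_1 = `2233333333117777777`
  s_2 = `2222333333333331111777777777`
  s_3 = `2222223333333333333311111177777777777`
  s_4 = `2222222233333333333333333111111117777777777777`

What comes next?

The n-th term is 2n-2 2's then 3n+2 3's then 2n-2 1's then 2n+3 7's, where the shown terms are n = 2, 3, 4, 5.
For the next term, n = 6, so the run lengths are 10, 20, 10, 15.

2222222222333333333333333333331111111111777777777777777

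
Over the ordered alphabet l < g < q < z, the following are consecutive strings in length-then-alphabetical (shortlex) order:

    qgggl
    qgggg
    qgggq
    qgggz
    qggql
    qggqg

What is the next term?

Find the rightmost character of qggqg below z, bump it to the next letter, and reset everything to its right to l.

qggqq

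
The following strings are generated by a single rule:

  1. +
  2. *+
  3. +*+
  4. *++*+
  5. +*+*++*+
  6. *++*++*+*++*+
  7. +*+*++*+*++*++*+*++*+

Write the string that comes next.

This is a Fibonacci-style word recurrence s(k) = s(k−2)·s(k−1): e.g. +·*+ = +*+.
So term 8 is *++*++*+*++*+·+*+*++*+*++*++*+*++*+.

*++*++*+*++*++*+*++*+*++*++*+*++*+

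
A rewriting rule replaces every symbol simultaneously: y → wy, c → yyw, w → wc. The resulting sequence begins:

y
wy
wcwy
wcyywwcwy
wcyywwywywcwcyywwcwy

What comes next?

Rewriting the 20 symbols of wcyywwywywcwcyywwcwy one by one yields wc yyw wy wy wc wc wy wc wy wc yyw wc yyw wy wy wc wc yyw wc wy; concatenated:

wcyywwywywcwcwywcwywcyywwcyywwywywcwcyywwcwy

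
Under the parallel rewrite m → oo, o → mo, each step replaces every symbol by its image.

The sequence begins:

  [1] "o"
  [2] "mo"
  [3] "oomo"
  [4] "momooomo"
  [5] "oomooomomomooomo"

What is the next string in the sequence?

Applying the rule to each of the 16 symbols of oomooomomomooomo gives the pieces mo mo oo mo mo mo oo mo oo mo oo mo mo mo oo mo, which concatenate to the answer.

momooomomomooomooomooomomomooomo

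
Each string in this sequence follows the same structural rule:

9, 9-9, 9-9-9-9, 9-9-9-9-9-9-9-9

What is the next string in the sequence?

9-9-9-9-9-9-9-9-9-9-9-9-9-9-9-9

Every step duplicates the string with '-' between the halves.
So the next term is two copies of 9-9-9-9-9-9-9-9 with '-' between the halves.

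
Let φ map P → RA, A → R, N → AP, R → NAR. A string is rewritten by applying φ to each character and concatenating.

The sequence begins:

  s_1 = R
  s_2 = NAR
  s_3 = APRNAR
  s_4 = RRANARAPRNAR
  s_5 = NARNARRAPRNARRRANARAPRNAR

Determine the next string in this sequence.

Rewriting the 25 symbols of NARNARRAPRNARRRANARAPRNAR one by one yields AP R NAR AP R NAR NAR R RA NAR AP R NAR NAR NAR R AP R NAR R RA NAR AP R NAR; concatenated:

APRNARAPRNARNARRRANARAPRNARNARNARRAPRNARRRANARAPRNAR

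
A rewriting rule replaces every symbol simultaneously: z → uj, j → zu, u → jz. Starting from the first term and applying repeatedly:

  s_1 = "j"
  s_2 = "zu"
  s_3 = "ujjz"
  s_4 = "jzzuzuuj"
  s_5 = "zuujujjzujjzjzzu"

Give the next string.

ujjzjzzujzzuzuujjzzuzuujzuujujjz

Replace each of the 16 characters of zuujujjzujjzjzzu in place — uj jz jz zu jz zu zu uj jz zu zu uj zu uj uj jz — and concatenate.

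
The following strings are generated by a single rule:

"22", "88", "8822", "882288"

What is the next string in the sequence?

8822888822

Each term (from the third on) is the previous term followed by the one before it: term 3 = 88·22 = 8822.
So term 5 is 882288·8822.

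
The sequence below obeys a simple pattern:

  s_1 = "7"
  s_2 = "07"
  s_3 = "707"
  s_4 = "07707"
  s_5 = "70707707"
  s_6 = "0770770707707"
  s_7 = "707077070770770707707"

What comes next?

0770770707707707077070770770707707

From term 3 onward, concatenate the second-to-last term with the last: 7·07 = 707, 07·707 = 07707, …
So term 8 is 0770770707707·707077070770770707707.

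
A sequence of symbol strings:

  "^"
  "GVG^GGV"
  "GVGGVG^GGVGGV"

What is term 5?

GVGGVGGVGGVG^GGVGGVGGVGGV

Every step adds GVG to the front and GGV to the end of the previous string.
From GVGGVG^GGVGGV, 2 further steps: GVGGVG^GGVGGV → GVGGVGGVG^GGVGGVGGV → (answer).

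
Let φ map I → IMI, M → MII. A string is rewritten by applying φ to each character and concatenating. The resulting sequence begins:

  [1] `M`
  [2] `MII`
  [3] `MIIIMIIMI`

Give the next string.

Rewriting each symbol of MIIIMIIMI: M→MII, I→IMI, I→IMI, I→IMI, M→MII, I→IMI, I→IMI, M→MII, I→IMI, which concatenates to MII IMI IMI IMI MII IMI IMI MII IMI.

MIIIMIIMIIMIMIIIMIIMIMIIIMI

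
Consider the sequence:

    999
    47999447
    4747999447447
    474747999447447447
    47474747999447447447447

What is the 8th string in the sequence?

47474747474747999447447447447447447447

Every step adds 47 to the front and 447 to the end of the previous string.
From 47474747999447447447447, 3 further steps: 47474747999447447447447 → 4747474747999447447447447447 → 474747474747999447447447447447447 → (answer).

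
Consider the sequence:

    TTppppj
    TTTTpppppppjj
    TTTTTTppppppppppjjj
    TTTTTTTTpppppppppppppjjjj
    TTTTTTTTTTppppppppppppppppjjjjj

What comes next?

TTTTTTTTTTTTpppppppppppppppppppjjjjjj

Term n consists of 2n T's, followed by 3n+1 p's, followed by n j's (n = 1, 2, …).
For the next term, n = 6, so the run lengths are 12, 19, 6.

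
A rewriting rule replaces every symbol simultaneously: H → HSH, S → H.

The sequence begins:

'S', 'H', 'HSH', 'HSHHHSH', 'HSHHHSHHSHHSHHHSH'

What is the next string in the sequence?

Rewriting the 17 symbols of HSHHHSHHSHHSHHHSH one by one yields HSH H HSH HSH HSH H HSH HSH H HSH HSH H HSH HSH HSH H HSH; concatenated:

HSHHHSHHSHHSHHHSHHSHHHSHHSHHHSHHSHHSHHHSH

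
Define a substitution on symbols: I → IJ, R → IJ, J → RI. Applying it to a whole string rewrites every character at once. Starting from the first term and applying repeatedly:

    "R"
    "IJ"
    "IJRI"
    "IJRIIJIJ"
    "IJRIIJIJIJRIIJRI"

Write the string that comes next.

IJRIIJIJIJRIIJRIIJRIIJIJIJRIIJIJ

Applying the rule to each of the 16 symbols of IJRIIJIJIJRIIJRI gives the pieces IJ RI IJ IJ IJ RI IJ RI IJ RI IJ IJ IJ RI IJ IJ, which concatenate to the answer.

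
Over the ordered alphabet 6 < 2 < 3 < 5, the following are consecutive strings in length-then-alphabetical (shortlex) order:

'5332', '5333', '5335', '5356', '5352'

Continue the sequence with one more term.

5353

The successor of 5352 increments the rightmost position that isn't already 5 and resets every position after it to 6.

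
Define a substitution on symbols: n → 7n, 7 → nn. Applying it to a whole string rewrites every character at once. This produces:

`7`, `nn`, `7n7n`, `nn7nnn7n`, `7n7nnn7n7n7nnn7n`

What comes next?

Replace each of the 16 characters of 7n7nnn7n7n7nnn7n in place — nn 7n nn 7n 7n 7n nn 7n nn 7n nn 7n 7n 7n nn 7n — and concatenate.

nn7nnn7n7n7nnn7nnn7nnn7n7n7nnn7n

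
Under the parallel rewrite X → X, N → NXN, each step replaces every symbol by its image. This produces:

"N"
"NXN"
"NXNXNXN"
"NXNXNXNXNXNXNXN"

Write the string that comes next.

NXNXNXNXNXNXNXNXNXNXNXNXNXNXNXN

Applying the rule to each of the 15 symbols of NXNXNXNXNXNXNXN gives the pieces NXN X NXN X NXN X NXN X NXN X NXN X NXN X NXN, which concatenate to the answer.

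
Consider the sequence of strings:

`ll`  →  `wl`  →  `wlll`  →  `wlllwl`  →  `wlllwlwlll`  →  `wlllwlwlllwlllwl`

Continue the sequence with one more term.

wlllwlwlllwlllwlwlllwlwlll

From term 3 onward, concatenate the last term with the second-to-last: wl·ll = wlll, wlll·wl = wlllwl, …
So term 7 is wlllwlwlllwlllwl·wlllwlwlll.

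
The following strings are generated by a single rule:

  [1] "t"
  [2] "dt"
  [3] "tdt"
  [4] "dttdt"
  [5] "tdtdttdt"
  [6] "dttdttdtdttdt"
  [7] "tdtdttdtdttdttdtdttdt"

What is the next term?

Each term (from the third on) is the two preceding terms concatenated in order: term 3 = t·dt = tdt.
Continuing: dttdttdtdttdt · tdtdttdtdttdttdtdttdt gives term 8.

dttdttdtdttdttdtdttdtdttdttdtdttdt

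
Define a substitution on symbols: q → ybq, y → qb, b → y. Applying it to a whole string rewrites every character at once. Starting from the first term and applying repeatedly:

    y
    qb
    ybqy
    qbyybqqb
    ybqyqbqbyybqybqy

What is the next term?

qbyybqqbybqyybqyqbqbyybqqbyybqqb

Applying the rule to each of the 16 symbols of ybqyqbqbyybqybqy gives the pieces qb y ybq qb ybq y ybq y qb qb y ybq qb y ybq qb, which concatenate to the answer.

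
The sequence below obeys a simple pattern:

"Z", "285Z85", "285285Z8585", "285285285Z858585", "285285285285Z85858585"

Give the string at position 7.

Every step adds 285 to the front and 85 to the end of the previous string.
From 285285285285Z85858585, 2 further steps: 285285285285Z85858585 → 285285285285285Z8585858585 → (answer).

285285285285285285Z858585858585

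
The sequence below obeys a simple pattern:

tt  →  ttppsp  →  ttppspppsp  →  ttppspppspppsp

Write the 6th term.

ttppspppspppspppspppsp

The strings grow by a fixed suffix ppsp each time.
From ttppspppspppsp, 2 further steps: ttppspppspppsp → ttppspppspppspppsp → (answer).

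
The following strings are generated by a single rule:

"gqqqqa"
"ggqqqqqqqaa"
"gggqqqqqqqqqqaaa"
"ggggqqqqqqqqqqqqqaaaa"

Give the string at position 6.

Term n consists of n g's, followed by 3n+1 q's, followed by n a's (n = 1, 2, …).
Setting n = 6 gives 6, 19, 6 characters in each block.

ggggggqqqqqqqqqqqqqqqqqqqaaaaaa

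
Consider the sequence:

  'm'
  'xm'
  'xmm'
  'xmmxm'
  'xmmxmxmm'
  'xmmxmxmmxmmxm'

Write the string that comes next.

xmmxmxmmxmmxmxmmxmxmm

This is a Fibonacci-style word recurrence s(k) = s(k−1)·s(k−2): e.g. xm·m = xmm.
So term 7 is xmmxmxmmxmmxm·xmmxmxmm.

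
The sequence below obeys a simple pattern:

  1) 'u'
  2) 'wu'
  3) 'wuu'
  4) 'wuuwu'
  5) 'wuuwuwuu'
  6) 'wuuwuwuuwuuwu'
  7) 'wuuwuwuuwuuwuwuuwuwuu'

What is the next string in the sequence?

Each term (from the third on) is the previous term followed by the one before it: term 3 = wu·u = wuu.
The next term joins wuuwuwuuwuuwuwuuwuwuu and wuuwuwuuwuuwu.

wuuwuwuuwuuwuwuuwuwuuwuuwuwuuwuuwu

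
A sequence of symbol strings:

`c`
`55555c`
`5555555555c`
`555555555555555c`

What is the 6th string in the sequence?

Each term is the previous one with 55555 prepended.
From 555555555555555c, 2 further steps: 555555555555555c → 55555555555555555555c → (answer).

5555555555555555555555555c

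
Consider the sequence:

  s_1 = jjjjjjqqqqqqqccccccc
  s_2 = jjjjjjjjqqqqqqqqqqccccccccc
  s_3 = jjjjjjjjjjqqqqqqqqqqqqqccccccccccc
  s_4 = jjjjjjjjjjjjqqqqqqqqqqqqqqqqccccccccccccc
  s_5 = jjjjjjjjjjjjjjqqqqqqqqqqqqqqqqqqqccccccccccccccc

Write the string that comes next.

The n-th term is 2n+2 j's then 3n+1 q's then 2n+3 c's, where the shown terms are n = 2, 3, 4, 5, 6.
For the next term, n = 7, so the run lengths are 16, 22, 17.

jjjjjjjjjjjjjjjjqqqqqqqqqqqqqqqqqqqqqqccccccccccccccccc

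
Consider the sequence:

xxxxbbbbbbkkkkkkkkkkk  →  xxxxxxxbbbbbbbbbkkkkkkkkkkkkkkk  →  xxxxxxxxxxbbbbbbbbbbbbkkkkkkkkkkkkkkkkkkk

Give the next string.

Reading off run lengths: x runs 4, 7, 10; b runs 6, 9, 12; k runs 11, 15, 19 — each is linear in n, where the shown terms are n = 2, 3, 4.
For the next term, n = 5, so the run lengths are 13, 15, 23.

xxxxxxxxxxxxxbbbbbbbbbbbbbbbkkkkkkkkkkkkkkkkkkkkkkk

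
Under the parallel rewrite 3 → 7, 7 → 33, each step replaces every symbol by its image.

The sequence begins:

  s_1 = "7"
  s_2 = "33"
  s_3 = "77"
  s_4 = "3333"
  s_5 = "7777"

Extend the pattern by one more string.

33333333

Apply φ to 7777 symbol by symbol: 7→33, 7→33, 7→33, 7→33; joined: 33 33 33 33.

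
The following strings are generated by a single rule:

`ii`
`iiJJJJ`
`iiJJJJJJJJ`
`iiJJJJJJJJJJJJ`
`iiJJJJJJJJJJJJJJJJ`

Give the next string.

The strings grow by a fixed suffix JJJJ each time.
Applying this once more to iiJJJJJJJJJJJJJJJJ:

iiJJJJJJJJJJJJJJJJJJJJ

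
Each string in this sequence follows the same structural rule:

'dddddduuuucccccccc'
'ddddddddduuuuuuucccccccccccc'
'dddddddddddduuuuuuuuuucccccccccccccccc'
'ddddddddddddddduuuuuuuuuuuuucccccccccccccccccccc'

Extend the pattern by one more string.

Each string has the form d^{3n} u^{3n-2} c^{4n}, where the shown terms are n = 2, 3, 4, 5.
For the next term, n = 6, so the run lengths are 18, 16, 24.

dddddddddddddddddduuuuuuuuuuuuuuuucccccccccccccccccccccccc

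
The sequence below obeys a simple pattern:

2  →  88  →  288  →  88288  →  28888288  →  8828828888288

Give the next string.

This is a Fibonacci-style word recurrence s(k) = s(k−2)·s(k−1): e.g. 2·88 = 288.
Continuing: 28888288 · 8828828888288 gives term 7.

288882888828828888288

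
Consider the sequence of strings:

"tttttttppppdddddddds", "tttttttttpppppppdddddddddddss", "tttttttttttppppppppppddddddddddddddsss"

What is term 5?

Each string has the form t^{2n+3} p^{3n-2} d^{3n+2} s^{n-1}, where the shown terms are n = 2, 3, 4.
Setting n = 6 gives 15, 16, 20, 5 characters in each block.

tttttttttttttttppppppppppppppppddddddddddddddddddddsssss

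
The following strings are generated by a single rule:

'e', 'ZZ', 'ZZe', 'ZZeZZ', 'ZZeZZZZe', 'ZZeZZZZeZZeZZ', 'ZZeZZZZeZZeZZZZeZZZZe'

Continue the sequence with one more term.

ZZeZZZZeZZeZZZZeZZZZeZZeZZZZeZZeZZ

Each term (from the third on) is the previous term followed by the one before it: term 3 = ZZ·e = ZZe.
Continuing: ZZeZZZZeZZeZZZZeZZZZe · ZZeZZZZeZZeZZ gives term 8.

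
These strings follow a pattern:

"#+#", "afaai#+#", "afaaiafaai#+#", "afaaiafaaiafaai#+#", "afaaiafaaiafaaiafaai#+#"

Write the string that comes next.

Every step adds afaai at the front: s(k+1) = afaai·s(k).
So the next term is afaai·afaaiafaaiafaaiafaai#+#.

afaaiafaaiafaaiafaaiafaai#+#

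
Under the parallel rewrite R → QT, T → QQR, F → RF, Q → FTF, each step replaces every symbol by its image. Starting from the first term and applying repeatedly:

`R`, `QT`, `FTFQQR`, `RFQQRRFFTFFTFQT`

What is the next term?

φ(RFQQRRFFTFFTFQT) expands symbol-by-symbol to QT RF FTF FTF QT QT RF RF QQR RF RF QQR RF FTF QQR; joining the 15 pieces gives the next term.

QTRFFTFFTFQTQTRFRFQQRRFRFQQRRFFTFQQR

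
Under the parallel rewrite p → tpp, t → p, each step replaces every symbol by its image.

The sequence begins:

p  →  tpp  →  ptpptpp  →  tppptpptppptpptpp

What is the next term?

ptpptpptppptpptppptpptpptppptpptppptpptpp

Applying the rule to each of the 17 symbols of tppptpptppptpptpp gives the pieces p tpp tpp tpp p tpp tpp p tpp tpp tpp p tpp tpp p tpp tpp, which concatenate to the answer.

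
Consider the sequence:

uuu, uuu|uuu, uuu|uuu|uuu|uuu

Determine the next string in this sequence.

s(k+1) = s(k)·|·s(k) — each term doubles the last with '|' between the halves.
So the next term is two copies of uuu|uuu|uuu|uuu with '|' between the halves.

uuu|uuu|uuu|uuu|uuu|uuu|uuu|uuu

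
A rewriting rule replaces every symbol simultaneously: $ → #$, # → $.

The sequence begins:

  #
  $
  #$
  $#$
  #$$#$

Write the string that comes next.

Rewriting each symbol of #$$#$: #→$, $→#$, $→#$, #→$, $→#$, which concatenates to $ #$ #$ $ #$.

$#$#$$#$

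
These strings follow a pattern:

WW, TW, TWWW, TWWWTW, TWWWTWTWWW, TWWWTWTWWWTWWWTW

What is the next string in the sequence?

Each term (from the third on) is the previous term followed by the one before it: term 3 = TW·WW = TWWW.
Continuing: TWWWTWTWWWTWWWTW · TWWWTWTWWW gives term 7.

TWWWTWTWWWTWWWTWTWWWTWTWWW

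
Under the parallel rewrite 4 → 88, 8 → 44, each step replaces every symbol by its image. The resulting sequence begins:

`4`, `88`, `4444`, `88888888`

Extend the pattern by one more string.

Expanding 88888888: 8→44, 8→44, 8→44, 8→44, 8→44, 8→44, 8→44, 8→44. Concatenated: 44 44 44 44 44 44 44 44.

4444444444444444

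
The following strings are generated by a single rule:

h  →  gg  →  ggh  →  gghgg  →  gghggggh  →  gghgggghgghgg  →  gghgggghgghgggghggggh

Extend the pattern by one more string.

gghgggghgghgggghgggghgghgggghgghgg

This is a Fibonacci-style word recurrence s(k) = s(k−1)·s(k−2): e.g. gg·h = ggh.
So term 8 is gghgggghgghgggghggggh·gghgggghgghgg.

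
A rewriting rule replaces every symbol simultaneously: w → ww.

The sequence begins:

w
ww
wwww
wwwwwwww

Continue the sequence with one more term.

wwwwwwwwwwwwwwww

Rewriting each symbol of wwwwwwww: w→ww, w→ww, w→ww, w→ww, w→ww, w→ww, w→ww, w→ww, which concatenates to ww ww ww ww ww ww ww ww.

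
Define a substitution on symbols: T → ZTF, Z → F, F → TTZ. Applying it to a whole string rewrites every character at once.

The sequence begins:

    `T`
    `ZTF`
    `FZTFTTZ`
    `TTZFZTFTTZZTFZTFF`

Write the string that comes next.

Replace each of the 17 characters of TTZFZTFTTZZTFZTFF in place — ZTF ZTF F TTZ F ZTF TTZ ZTF ZTF F F ZTF TTZ F ZTF TTZ TTZ — and concatenate.

ZTFZTFFTTZFZTFTTZZTFZTFFFZTFTTZFZTFTTZTTZ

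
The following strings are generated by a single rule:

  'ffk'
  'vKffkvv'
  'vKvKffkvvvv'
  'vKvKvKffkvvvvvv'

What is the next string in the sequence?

Every step adds vK to the front and vv to the end of the previous string.
Applying this once more to vKvKvKffkvvvvvv:

vKvKvKvKffkvvvvvvvv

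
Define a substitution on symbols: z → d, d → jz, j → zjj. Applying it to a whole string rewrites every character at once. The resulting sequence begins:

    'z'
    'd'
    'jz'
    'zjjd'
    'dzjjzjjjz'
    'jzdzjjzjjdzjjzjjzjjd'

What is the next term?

Replace each of the 20 characters of jzdzjjzjjdzjjzjjzjjd in place — zjj d jz d zjj zjj d zjj zjj jz d zjj zjj d zjj zjj d zjj zjj jz — and concatenate.

zjjdjzdzjjzjjdzjjzjjjzdzjjzjjdzjjzjjdzjjzjjjz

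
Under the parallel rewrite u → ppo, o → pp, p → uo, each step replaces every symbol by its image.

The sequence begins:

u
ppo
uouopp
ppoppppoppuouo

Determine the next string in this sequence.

Applying the rule to each of the 14 symbols of ppoppppoppuouo gives the pieces uo uo pp uo uo uo uo pp uo uo ppo pp ppo pp, which concatenate to the answer.

uouoppuouououoppuouoppoppppopp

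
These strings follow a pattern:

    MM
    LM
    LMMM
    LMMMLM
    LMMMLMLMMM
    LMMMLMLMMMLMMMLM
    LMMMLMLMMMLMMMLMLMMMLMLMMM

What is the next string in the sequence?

LMMMLMLMMMLMMMLMLMMMLMLMMMLMMMLMLMMMLMMMLM

Each term (from the third on) is the previous term followed by the one before it: term 3 = LM·MM = LMMM.
So term 8 is LMMMLMLMMMLMMMLMLMMMLMLMMM·LMMMLMLMMMLMMMLM.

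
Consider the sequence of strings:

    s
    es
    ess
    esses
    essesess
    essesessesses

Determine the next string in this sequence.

From term 3 onward, concatenate the last term with the second-to-last: es·s = ess, ess·es = esses, …
So term 7 is essesessesses·essesess.

essesessessesessesess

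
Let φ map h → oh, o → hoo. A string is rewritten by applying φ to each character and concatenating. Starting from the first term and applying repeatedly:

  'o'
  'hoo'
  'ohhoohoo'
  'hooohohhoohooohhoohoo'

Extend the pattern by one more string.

ohhoohoohooohhooohohhoohooohhoohoohooohohhoohooohhoohoo

Applying the rule to each of the 21 symbols of hooohohhoohooohhoohoo gives the pieces oh hoo hoo hoo oh hoo oh oh hoo hoo oh hoo hoo hoo oh oh hoo hoo oh hoo hoo, which concatenate to the answer.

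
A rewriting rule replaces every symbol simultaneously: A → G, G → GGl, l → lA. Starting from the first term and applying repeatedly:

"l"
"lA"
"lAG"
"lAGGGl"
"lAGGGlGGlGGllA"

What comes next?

Replace each of the 14 characters of lAGGGlGGlGGllA in place — lA G GGl GGl GGl lA GGl GGl lA GGl GGl lA lA G — and concatenate.

lAGGGlGGlGGllAGGlGGllAGGlGGllAlAG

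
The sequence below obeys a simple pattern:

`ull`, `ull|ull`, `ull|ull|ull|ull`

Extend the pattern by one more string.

Every step duplicates the string with '|' between the halves.
Doubling ull|ull|ull|ull with '|' between the halves:

ull|ull|ull|ull|ull|ull|ull|ull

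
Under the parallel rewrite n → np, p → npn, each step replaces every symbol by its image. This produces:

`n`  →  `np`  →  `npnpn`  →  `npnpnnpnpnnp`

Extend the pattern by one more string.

npnpnnpnpnnpnpnpnnpnpnnpnpnpn

Expanding npnpnnpnpnnp: n→np, p→npn, n→np, p→npn, n→np, n→np, p→npn, n→np, p→npn, n→np, n→np, p→npn. Concatenated: np npn np npn np np npn np npn np np npn.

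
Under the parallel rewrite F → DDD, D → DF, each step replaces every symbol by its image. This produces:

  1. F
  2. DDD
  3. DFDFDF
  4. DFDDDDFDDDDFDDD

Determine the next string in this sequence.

DFDDDDFDFDFDFDDDDFDFDFDFDDDDFDFDF

Replace each of the 15 characters of DFDDDDFDDDDFDDD in place — DF DDD DF DF DF DF DDD DF DF DF DF DDD DF DF DF — and concatenate.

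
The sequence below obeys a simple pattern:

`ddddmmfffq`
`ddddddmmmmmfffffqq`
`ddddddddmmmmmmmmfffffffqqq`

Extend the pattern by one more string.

ddddddddddmmmmmmmmmmmfffffffffqqqq

Reading off run lengths: d runs 4, 6, 8; m runs 2, 5, 8; f runs 3, 5, 7; q runs 1, 2, 3 — each is linear in n (n = 1, 2, …).
For the next term, n = 4, so the run lengths are 10, 11, 9, 4.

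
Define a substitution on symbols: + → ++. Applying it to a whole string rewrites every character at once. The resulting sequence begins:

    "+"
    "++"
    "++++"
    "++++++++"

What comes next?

Rewriting each symbol of ++++++++: +→++, +→++, +→++, +→++, +→++, +→++, +→++, +→++, which concatenates to ++ ++ ++ ++ ++ ++ ++ ++.

++++++++++++++++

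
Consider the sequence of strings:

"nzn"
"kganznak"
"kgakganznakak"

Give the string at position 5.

kgakgakgakganznakakakak

Each term wraps the previous one in kga on the left and ak on the right.
From kgakganznakak, 2 further steps: kgakganznakak → kgakgakganznakakak → (answer).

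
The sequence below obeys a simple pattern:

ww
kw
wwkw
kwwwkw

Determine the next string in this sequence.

wwkwkwwwkw

This is a Fibonacci-style word recurrence s(k) = s(k−2)·s(k−1): e.g. ww·kw = wwkw.
So term 5 is wwkw·kwwwkw.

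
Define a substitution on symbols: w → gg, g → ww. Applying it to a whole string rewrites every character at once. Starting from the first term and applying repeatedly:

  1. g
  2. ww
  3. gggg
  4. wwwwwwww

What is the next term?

gggggggggggggggg

Rewriting each symbol of wwwwwwww: w→gg, w→gg, w→gg, w→gg, w→gg, w→gg, w→gg, w→gg, which concatenates to gg gg gg gg gg gg gg gg.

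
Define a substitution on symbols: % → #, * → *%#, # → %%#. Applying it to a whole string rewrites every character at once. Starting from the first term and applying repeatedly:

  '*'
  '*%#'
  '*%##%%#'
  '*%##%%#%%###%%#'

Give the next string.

*%##%%#%%###%%###%%#%%#%%###%%#

Applying the rule to each of the 15 symbols of *%##%%#%%###%%# gives the pieces *%# # %%# %%# # # %%# # # %%# %%# %%# # # %%#, which concatenate to the answer.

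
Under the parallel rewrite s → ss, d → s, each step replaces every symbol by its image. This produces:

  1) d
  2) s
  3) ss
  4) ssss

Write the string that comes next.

ssssssss

Apply φ to ssss symbol by symbol: s→ss, s→ss, s→ss, s→ss; joined: ss ss ss ss.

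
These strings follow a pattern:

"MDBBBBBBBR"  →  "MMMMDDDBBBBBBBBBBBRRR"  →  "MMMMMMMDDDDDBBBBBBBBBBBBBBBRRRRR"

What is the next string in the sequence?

The n-th term is 3n-2 M's then 2n-1 D's then 4n+3 B's then 2n-1 R's (n = 1, 2, …).
For the next term, n = 4, so the run lengths are 10, 7, 19, 7.

MMMMMMMMMMDDDDDDDBBBBBBBBBBBBBBBBBBBRRRRRRR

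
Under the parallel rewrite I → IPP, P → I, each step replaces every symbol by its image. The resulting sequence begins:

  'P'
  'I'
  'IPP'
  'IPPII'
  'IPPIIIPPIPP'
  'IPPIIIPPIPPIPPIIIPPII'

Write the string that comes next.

φ(IPPIIIPPIPPIPPIIIPPII) expands symbol-by-symbol to IPP I I IPP IPP IPP I I IPP I I IPP I I IPP IPP IPP I I IPP IPP; joining the 21 pieces gives the next term.

IPPIIIPPIPPIPPIIIPPIIIPPIIIPPIPPIPPIIIPPIPP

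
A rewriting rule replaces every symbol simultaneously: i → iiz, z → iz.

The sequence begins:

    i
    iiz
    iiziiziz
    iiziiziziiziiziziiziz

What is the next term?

Rewriting the 21 symbols of iiziiziziiziiziziiziz one by one yields iiz iiz iz iiz iiz iz iiz iz iiz iiz iz iiz iiz iz iiz iz iiz iiz iz iiz iz; concatenated:

iiziiziziiziiziziiziziiziiziziiziiziziiziziiziiziziiziz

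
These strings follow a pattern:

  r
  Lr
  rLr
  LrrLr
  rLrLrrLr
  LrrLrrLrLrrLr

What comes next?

This is a Fibonacci-style word recurrence s(k) = s(k−2)·s(k−1): e.g. r·Lr = rLr.
Continuing: rLrLrrLr · LrrLrrLrLrrLr gives term 7.

rLrLrrLrLrrLrrLrLrrLr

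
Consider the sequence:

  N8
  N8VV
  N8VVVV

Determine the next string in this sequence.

Each term is the previous one with VV appended.
So the next term is N8VVVV·VV.

N8VVVVVV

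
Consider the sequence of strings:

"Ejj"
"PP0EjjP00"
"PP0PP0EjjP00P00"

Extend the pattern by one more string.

Every step adds PP0 to the front and P00 to the end of the previous string.
One more step from PP0PP0EjjP00P00 gives the answer.

PP0PP0PP0EjjP00P00P00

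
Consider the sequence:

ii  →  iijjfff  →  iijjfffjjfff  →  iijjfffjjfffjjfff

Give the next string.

Each term is the previous one with jjfff appended.
So the next term is iijjfffjjfffjjfff·jjfff.

iijjfffjjfffjjfffjjfff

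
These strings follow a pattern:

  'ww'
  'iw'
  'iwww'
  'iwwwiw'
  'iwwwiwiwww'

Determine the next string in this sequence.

This is a Fibonacci-style word recurrence s(k) = s(k−1)·s(k−2): e.g. iw·ww = iwww.
Continuing: iwwwiwiwww · iwwwiw gives term 6.

iwwwiwiwwwiwwwiw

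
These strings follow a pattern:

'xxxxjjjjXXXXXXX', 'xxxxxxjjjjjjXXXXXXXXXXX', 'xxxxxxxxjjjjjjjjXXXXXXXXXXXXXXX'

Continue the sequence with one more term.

xxxxxxxxxxjjjjjjjjjjXXXXXXXXXXXXXXXXXXX

Reading off run lengths: x runs 4, 6, 8; j runs 4, 6, 8; X runs 7, 11, 15 — each is linear in n (n = 1, 2, …).
At n = 4 the blocks have lengths 10, 10, 19.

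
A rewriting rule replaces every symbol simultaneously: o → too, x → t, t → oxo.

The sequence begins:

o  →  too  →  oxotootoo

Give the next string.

toottoooxotootoooxotootoo

Apply φ to oxotootoo symbol by symbol: o→too, x→t, o→too, t→oxo, o→too, o→too, t→oxo, o→too, o→too; joined: too t too oxo too too oxo too too.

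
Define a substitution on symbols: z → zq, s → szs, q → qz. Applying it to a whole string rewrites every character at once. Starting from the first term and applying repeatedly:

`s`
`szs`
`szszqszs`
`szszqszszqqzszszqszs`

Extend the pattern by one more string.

Applying the rule to each of the 20 symbols of szszqszszqqzszszqszs gives the pieces szs zq szs zq qz szs zq szs zq qz qz zq szs zq szs zq qz szs zq szs, which concatenate to the answer.

szszqszszqqzszszqszszqqzqzzqszszqszszqqzszszqszs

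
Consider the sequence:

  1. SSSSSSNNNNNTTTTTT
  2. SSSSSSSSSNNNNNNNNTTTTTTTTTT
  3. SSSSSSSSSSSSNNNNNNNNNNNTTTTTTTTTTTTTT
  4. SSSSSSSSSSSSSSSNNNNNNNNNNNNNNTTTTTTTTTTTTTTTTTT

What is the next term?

Reading off run lengths: S runs 6, 9, 12, 15; N runs 5, 8, 11, 14; T runs 6, 10, 14, 18 — each is linear in n, where the shown terms are n = 2, 3, 4, 5.
At n = 6 the blocks have lengths 18, 17, 22.

SSSSSSSSSSSSSSSSSSNNNNNNNNNNNNNNNNNTTTTTTTTTTTTTTTTTTTTTT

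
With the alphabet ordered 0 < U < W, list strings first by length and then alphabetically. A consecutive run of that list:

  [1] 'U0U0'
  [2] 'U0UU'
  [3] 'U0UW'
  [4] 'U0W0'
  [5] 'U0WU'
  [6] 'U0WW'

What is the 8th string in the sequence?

UU0U

Stepping forward 2 times from U0WW: U0WW → UU00, then the target.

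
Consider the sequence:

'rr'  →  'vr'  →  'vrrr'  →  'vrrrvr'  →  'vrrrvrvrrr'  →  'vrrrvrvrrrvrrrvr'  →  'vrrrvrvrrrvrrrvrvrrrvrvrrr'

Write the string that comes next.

vrrrvrvrrrvrrrvrvrrrvrvrrrvrrrvrvrrrvrrrvr

From term 3 onward, concatenate the last term with the second-to-last: vr·rr = vrrr, vrrr·vr = vrrrvr, …
So term 8 is vrrrvrvrrrvrrrvrvrrrvrvrrr·vrrrvrvrrrvrrrvr.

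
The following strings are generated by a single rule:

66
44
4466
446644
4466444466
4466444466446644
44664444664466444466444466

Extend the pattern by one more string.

Each term (from the third on) is the previous term followed by the one before it: term 3 = 44·66 = 4466.
So term 8 is 44664444664466444466444466·4466444466446644.

446644446644664444664444664466444466446644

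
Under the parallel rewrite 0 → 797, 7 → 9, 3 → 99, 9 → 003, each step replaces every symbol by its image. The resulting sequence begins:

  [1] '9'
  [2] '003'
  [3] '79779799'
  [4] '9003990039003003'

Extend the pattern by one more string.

00379779799003003797797990037977979979779799

Applying the rule to each of the 16 symbols of 9003990039003003 gives the pieces 003 797 797 99 003 003 797 797 99 003 797 797 99 797 797 99, which concatenate to the answer.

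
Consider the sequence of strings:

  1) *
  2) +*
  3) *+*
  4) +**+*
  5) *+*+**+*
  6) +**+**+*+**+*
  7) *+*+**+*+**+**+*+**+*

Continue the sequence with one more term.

Each term (from the third on) is the two preceding terms concatenated in order: term 3 = *·+* = *+*.
The next term joins +**+**+*+**+* and *+*+**+*+**+**+*+**+*.

+**+**+*+**+**+*+**+*+**+**+*+**+*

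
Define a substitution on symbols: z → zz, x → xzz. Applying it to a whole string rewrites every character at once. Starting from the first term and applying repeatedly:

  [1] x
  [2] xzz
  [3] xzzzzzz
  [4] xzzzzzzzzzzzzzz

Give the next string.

Applying the rule to each of the 15 symbols of xzzzzzzzzzzzzzz gives the pieces xzz zz zz zz zz zz zz zz zz zz zz zz zz zz zz, which concatenate to the answer.

xzzzzzzzzzzzzzzzzzzzzzzzzzzzzzz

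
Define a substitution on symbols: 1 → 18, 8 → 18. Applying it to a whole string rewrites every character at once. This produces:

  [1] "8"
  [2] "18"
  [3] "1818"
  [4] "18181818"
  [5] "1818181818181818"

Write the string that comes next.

18181818181818181818181818181818

Replace each of the 16 characters of 1818181818181818 in place — 18 18 18 18 18 18 18 18 18 18 18 18 18 18 18 18 — and concatenate.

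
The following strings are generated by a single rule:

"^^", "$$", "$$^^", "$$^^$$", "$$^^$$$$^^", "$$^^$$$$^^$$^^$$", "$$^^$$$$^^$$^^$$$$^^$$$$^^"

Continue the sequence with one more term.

$$^^$$$$^^$$^^$$$$^^$$$$^^$$^^$$$$^^$$^^$$

From term 3 onward, concatenate the last term with the second-to-last: $$·^^ = $$^^, $$^^·$$ = $$^^$$, …
The next term joins $$^^$$$$^^$$^^$$$$^^$$$$^^ and $$^^$$$$^^$$^^$$.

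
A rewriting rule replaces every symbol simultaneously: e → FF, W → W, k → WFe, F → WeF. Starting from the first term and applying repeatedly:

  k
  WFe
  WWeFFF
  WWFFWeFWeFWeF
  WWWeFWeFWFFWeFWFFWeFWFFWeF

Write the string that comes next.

WWWFFWeFWFFWeFWWeFWeFWFFWeFWWeFWeFWFFWeFWWeFWeFWFFWeF

Applying the rule to each of the 26 symbols of WWWeFWeFWFFWeFWFFWeFWFFWeF gives the pieces W W W FF WeF W FF WeF W WeF WeF W FF WeF W WeF WeF W FF WeF W WeF WeF W FF WeF, which concatenate to the answer.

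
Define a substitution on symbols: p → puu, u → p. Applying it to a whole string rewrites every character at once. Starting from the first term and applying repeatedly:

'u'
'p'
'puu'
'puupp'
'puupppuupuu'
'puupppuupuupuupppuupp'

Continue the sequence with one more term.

Replace each of the 21 characters of puupppuupuupuupppuupp in place — puu p p puu puu puu p p puu p p puu p p puu puu puu p p puu puu — and concatenate.

puupppuupuupuupppuupppuupppuupuupuupppuupuu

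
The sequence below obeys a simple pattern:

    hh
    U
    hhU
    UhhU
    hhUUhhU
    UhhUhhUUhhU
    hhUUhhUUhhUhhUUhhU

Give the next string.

Each term (from the third on) is the two preceding terms concatenated in order: term 3 = hh·U = hhU.
Continuing: UhhUhhUUhhU · hhUUhhUUhhUhhUUhhU gives term 8.

UhhUhhUUhhUhhUUhhUUhhUhhUUhhU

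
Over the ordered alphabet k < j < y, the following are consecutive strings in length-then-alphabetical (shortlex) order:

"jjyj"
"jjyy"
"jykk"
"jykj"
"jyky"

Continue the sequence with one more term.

jyjk

Treat jyky as a base-3 numeral over the given alphabet and add one, carrying through any trailing y's.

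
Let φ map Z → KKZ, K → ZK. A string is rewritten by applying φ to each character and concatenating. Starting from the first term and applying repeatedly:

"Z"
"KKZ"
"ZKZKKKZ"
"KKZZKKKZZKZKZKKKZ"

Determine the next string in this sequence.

ZKZKKKZKKZZKZKZKKKZKKZZKKKZZKKKZZKZKZKKKZ

Applying the rule to each of the 17 symbols of KKZZKKKZZKZKZKKKZ gives the pieces ZK ZK KKZ KKZ ZK ZK ZK KKZ KKZ ZK KKZ ZK KKZ ZK ZK ZK KKZ, which concatenate to the answer.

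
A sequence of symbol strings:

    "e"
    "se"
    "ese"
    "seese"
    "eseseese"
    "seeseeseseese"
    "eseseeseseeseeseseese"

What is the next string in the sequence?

This is a Fibonacci-style word recurrence s(k) = s(k−2)·s(k−1): e.g. e·se = ese.
Continuing: seeseeseseese · eseseeseseeseeseseese gives term 8.

seeseeseseeseeseseeseseeseeseseese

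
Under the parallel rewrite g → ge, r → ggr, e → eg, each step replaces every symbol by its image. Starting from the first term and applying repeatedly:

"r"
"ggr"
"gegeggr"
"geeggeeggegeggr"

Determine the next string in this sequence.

geegeggegeegeggegeeggeeggegeggr

φ(geeggeeggegeggr) expands symbol-by-symbol to ge eg eg ge ge eg eg ge ge eg ge eg ge ge ggr; joining the 15 pieces gives the next term.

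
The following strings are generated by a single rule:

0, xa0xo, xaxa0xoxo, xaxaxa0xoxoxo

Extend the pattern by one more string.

Every step adds xa to the front and xo to the end of the previous string.
Applying this once more to xaxaxa0xoxoxo:

xaxaxaxa0xoxoxoxo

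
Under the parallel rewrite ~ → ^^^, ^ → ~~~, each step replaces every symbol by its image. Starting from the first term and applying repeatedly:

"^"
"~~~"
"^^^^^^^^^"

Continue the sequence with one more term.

~~~~~~~~~~~~~~~~~~~~~~~~~~~

Expanding ^^^^^^^^^: ^→~~~, ^→~~~, ^→~~~, ^→~~~, ^→~~~, ^→~~~, ^→~~~, ^→~~~, ^→~~~. Concatenated: ~~~ ~~~ ~~~ ~~~ ~~~ ~~~ ~~~ ~~~ ~~~.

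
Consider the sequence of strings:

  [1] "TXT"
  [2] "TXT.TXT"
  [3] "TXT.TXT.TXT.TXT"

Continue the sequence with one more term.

TXT.TXT.TXT.TXT.TXT.TXT.TXT.TXT

s(k+1) = s(k)·.·s(k) — each term doubles the last with '.' between the halves.
So the next term is two copies of TXT.TXT.TXT.TXT with '.' between the halves.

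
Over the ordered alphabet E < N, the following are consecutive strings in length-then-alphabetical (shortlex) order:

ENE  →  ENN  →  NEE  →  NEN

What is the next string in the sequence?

Find the rightmost character of NEN below N, bump it to the next letter, and reset everything to its right to E.

NNE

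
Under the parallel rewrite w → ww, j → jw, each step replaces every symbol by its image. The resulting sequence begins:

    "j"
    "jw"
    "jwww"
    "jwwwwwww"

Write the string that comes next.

Rewriting each symbol of jwwwwwww: j→jw, w→ww, w→ww, w→ww, w→ww, w→ww, w→ww, w→ww, which concatenates to jw ww ww ww ww ww ww ww.

jwwwwwwwwwwwwwww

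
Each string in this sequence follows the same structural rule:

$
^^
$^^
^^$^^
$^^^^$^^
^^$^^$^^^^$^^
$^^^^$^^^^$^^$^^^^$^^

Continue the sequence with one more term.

^^$^^$^^^^$^^$^^^^$^^^^$^^$^^^^$^^

Each term (from the third on) is the two preceding terms concatenated in order: term 3 = $·^^ = $^^.
The next term joins ^^$^^$^^^^$^^ and $^^^^$^^^^$^^$^^^^$^^.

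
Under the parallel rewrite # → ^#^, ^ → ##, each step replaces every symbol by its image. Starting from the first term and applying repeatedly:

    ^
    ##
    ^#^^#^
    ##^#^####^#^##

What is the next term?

Replace each of the 14 characters of ##^#^####^#^## in place — ^#^ ^#^ ## ^#^ ## ^#^ ^#^ ^#^ ^#^ ## ^#^ ## ^#^ ^#^ — and concatenate.

^#^^#^##^#^##^#^^#^^#^^#^##^#^##^#^^#^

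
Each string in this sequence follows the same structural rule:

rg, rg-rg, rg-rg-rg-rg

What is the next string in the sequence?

Each string is two copies of the previous one joined by '-'.
So the next term is two copies of rg-rg-rg-rg with '-' between the halves.

rg-rg-rg-rg-rg-rg-rg-rg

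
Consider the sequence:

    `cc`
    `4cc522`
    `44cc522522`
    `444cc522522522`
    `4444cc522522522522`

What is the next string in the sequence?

Each term wraps the previous one in 4 on the left and 522 on the right.
So the next term is 4·4444cc522522522522·522.

44444cc522522522522522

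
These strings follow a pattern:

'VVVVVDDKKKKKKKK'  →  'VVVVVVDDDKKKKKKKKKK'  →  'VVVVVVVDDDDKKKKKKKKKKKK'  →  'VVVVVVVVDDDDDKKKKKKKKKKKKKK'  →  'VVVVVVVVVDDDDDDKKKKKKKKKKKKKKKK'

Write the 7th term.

VVVVVVVVVVVDDDDDDDDKKKKKKKKKKKKKKKKKKKK

Reading off run lengths: V runs 5, 6, 7, 8, 9; D runs 2, 3, 4, 5, 6; K runs 8, 10, 12, 14, 16 — each is linear in n, where the shown terms are n = 3, 4, 5, 6, 7.
At n = 9 the blocks have lengths 11, 8, 20.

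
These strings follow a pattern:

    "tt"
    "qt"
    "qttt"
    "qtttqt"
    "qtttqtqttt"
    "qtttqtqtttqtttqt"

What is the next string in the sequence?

qtttqtqtttqtttqtqtttqtqttt

From term 3 onward, concatenate the last term with the second-to-last: qt·tt = qttt, qttt·qt = qtttqt, …
The next term joins qtttqtqtttqtttqt and qtttqtqttt.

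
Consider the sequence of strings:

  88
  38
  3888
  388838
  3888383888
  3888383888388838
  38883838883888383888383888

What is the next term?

388838388838883838883838883888383888388838

Each term (from the third on) is the previous term followed by the one before it: term 3 = 38·88 = 3888.
The next term joins 38883838883888383888383888 and 3888383888388838.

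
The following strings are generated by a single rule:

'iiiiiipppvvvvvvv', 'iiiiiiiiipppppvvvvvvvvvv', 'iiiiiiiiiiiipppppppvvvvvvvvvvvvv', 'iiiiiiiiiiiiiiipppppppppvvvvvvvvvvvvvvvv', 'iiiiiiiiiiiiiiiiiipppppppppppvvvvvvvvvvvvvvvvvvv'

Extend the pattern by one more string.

Reading off run lengths: i runs 6, 9, 12, 15, 18; p runs 3, 5, 7, 9, 11; v runs 7, 10, 13, 16, 19 — each is linear in n, where the shown terms are n = 2, 3, 4, 5, 6.
Setting n = 7 gives 21, 13, 22 characters in each block.

iiiiiiiiiiiiiiiiiiiiipppppppppppppvvvvvvvvvvvvvvvvvvvvvv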